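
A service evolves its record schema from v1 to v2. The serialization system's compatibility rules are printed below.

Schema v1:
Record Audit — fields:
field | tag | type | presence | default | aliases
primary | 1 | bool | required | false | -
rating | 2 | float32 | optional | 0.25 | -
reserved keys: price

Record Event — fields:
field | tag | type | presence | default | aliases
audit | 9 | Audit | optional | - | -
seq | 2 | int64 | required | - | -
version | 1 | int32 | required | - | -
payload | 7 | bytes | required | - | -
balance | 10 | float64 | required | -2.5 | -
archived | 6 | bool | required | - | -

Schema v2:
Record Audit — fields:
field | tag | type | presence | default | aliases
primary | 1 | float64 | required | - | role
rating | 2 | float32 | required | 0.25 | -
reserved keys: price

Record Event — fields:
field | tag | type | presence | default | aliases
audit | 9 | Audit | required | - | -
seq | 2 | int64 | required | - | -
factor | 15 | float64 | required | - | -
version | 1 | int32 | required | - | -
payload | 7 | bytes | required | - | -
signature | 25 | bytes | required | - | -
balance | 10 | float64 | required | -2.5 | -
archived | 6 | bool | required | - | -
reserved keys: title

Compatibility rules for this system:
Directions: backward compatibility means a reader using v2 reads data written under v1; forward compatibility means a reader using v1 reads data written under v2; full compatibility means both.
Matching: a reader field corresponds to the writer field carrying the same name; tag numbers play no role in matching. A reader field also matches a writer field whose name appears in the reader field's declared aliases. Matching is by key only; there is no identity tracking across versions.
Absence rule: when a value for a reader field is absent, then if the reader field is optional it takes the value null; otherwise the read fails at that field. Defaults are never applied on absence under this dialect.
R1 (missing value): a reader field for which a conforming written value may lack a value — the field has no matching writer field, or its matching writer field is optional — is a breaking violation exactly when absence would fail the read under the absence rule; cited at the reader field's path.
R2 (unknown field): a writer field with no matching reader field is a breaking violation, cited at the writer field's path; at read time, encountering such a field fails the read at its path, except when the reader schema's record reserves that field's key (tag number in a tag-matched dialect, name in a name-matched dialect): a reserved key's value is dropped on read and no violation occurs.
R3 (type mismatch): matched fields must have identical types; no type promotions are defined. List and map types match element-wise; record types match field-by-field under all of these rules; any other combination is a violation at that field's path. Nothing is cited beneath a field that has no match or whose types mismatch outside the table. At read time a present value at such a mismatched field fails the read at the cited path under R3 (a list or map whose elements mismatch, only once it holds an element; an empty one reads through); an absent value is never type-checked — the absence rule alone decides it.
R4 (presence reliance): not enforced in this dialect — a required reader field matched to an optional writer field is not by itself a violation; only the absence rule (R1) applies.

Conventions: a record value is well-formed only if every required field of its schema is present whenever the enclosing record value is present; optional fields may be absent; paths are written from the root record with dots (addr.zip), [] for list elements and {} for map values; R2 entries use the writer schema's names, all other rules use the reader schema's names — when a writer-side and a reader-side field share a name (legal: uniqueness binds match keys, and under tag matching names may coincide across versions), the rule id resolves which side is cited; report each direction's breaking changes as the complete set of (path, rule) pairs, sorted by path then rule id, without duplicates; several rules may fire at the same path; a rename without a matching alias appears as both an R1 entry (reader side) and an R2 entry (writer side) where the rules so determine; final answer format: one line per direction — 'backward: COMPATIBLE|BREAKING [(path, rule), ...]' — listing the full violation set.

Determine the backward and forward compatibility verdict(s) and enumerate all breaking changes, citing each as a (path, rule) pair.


in Event below, arrows point writer -> reader
backward for Event (reader v2, writer v1):
  writer optional, Audit -> Audit: reader audit maps from writer audit
  writer required, int64 -> int64: reader seq maps from writer seq
  factor has no writer counterpart
  writer required, int32 -> int32: reader version maps from writer version
  writer required, bytes -> bytes: reader payload maps from writer payload
  signature has no writer counterpart
  writer required, float64 -> float64: reader balance maps from writer balance
  writer required, bool -> bool: reader archived maps from writer archived
  writer required, bool -> float64: reader audit.primary maps from writer audit.primary
  writer optional, float32 -> float32: reader audit.rating maps from writer audit.rating
  rule R1 violated at audit
  rule R3 violated at audit.primary
  rule R1 violated at audit.rating
  rule R1 violated at factor
  rule R1 violated at signature
  => backward: BREAKING (5)
forward for Event (reader v1, writer v2):
  writer required, Audit -> Audit: reader audit maps from writer audit
  writer required, int64 -> int64: reader seq maps from writer seq
  writer required, int32 -> int32: reader version maps from writer version
  writer required, bytes -> bytes: reader payload maps from writer payload
  writer required, float64 -> float64: reader balance maps from writer balance
  writer required, bool -> bool: reader archived maps from writer archived
  writer field factor has no reader counterpart
  writer field signature has no reader counterpart
  writer required, float64 -> bool: reader audit.primary maps from writer audit.primary
  writer required, float32 -> float32: reader audit.rating maps from writer audit.rating
  rule R3 violated at audit.primary
  rule R2 violated at factor
  rule R2 violated at signature
  => forward: BREAKING (3)

backward: BREAKING [(audit, R1), (audit.primary, R3), (audit.rating, R1), (factor, R1), (signature, R1)]; forward: BREAKING [(audit.primary, R3), (factor, R2), (signature, R2)]


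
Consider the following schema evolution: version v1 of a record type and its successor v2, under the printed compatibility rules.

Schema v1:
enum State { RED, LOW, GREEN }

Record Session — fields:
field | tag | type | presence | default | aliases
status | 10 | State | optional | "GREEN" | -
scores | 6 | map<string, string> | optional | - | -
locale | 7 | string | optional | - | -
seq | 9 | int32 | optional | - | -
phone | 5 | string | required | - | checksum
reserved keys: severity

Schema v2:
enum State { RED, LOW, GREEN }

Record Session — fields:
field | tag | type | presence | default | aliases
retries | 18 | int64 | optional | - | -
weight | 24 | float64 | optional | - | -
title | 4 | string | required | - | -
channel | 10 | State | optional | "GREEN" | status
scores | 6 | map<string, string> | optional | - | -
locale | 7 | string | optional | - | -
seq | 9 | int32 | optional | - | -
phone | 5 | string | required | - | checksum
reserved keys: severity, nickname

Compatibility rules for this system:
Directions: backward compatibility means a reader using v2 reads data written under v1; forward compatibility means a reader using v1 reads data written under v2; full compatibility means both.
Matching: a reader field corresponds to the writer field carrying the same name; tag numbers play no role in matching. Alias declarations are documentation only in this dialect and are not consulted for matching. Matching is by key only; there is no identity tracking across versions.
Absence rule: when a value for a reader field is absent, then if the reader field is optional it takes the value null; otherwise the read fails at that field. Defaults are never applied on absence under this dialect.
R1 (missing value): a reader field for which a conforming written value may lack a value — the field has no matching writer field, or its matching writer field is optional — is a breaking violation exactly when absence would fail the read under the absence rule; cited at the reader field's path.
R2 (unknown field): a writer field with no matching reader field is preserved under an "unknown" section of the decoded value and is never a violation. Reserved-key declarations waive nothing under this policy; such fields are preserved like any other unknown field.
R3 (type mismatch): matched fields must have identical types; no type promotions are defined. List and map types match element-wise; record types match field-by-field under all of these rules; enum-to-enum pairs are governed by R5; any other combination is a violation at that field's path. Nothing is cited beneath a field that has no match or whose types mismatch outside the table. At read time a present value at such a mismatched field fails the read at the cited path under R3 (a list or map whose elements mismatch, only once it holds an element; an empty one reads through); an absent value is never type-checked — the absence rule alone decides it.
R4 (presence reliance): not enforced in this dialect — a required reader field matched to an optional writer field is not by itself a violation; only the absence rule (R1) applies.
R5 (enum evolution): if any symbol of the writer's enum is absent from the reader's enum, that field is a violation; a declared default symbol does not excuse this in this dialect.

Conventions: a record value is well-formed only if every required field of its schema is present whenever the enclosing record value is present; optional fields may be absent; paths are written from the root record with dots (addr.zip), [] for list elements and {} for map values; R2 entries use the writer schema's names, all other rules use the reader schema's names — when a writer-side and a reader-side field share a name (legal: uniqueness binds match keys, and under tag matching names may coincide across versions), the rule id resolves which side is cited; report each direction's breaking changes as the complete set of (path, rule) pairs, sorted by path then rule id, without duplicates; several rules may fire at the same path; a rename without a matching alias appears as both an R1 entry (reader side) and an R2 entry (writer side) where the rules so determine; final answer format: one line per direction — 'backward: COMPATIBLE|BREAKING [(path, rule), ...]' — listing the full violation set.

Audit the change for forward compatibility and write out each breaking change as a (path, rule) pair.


forward: COMPATIBLE []

in Session below, arrows point writer -> reader
forward on Session — v1 reading data written by v2:
  no writer field matches reader status
  writer optional, map<string, string> -> map<string, string>: reader scores maps from writer scores
  writer optional, string -> string: reader locale maps from writer locale
  writer optional, int32 -> int32: reader seq maps from writer seq
  writer required, string -> string: reader phone maps from writer phone
  writer retries: unknown to reader
  writer weight: unknown to reader
  writer title: unknown to reader
  writer channel: unknown to reader
  nothing fires on Session: forward is COMPATIBLE
diffs on Session not affecting the asked answer:
  renamed field status to channel in record Session (alias status declared on the renamed field) -> triggers nothing under Session's printed rules — same verdict
  added field retries to record Session: optional int64, tag 18 (in v2 it sits immediately before channel) -> triggers nothing under Session's printed rules — same verdict
  added field title to record Session: required string, tag 4 (in v2 it sits immediately before channel) -> affects backward compatibility only, which is not asked
  added field weight to record Session: optional float64, tag 24 (in v2 it sits immediately before channel) -> triggers nothing under Session's printed rules — same verdict


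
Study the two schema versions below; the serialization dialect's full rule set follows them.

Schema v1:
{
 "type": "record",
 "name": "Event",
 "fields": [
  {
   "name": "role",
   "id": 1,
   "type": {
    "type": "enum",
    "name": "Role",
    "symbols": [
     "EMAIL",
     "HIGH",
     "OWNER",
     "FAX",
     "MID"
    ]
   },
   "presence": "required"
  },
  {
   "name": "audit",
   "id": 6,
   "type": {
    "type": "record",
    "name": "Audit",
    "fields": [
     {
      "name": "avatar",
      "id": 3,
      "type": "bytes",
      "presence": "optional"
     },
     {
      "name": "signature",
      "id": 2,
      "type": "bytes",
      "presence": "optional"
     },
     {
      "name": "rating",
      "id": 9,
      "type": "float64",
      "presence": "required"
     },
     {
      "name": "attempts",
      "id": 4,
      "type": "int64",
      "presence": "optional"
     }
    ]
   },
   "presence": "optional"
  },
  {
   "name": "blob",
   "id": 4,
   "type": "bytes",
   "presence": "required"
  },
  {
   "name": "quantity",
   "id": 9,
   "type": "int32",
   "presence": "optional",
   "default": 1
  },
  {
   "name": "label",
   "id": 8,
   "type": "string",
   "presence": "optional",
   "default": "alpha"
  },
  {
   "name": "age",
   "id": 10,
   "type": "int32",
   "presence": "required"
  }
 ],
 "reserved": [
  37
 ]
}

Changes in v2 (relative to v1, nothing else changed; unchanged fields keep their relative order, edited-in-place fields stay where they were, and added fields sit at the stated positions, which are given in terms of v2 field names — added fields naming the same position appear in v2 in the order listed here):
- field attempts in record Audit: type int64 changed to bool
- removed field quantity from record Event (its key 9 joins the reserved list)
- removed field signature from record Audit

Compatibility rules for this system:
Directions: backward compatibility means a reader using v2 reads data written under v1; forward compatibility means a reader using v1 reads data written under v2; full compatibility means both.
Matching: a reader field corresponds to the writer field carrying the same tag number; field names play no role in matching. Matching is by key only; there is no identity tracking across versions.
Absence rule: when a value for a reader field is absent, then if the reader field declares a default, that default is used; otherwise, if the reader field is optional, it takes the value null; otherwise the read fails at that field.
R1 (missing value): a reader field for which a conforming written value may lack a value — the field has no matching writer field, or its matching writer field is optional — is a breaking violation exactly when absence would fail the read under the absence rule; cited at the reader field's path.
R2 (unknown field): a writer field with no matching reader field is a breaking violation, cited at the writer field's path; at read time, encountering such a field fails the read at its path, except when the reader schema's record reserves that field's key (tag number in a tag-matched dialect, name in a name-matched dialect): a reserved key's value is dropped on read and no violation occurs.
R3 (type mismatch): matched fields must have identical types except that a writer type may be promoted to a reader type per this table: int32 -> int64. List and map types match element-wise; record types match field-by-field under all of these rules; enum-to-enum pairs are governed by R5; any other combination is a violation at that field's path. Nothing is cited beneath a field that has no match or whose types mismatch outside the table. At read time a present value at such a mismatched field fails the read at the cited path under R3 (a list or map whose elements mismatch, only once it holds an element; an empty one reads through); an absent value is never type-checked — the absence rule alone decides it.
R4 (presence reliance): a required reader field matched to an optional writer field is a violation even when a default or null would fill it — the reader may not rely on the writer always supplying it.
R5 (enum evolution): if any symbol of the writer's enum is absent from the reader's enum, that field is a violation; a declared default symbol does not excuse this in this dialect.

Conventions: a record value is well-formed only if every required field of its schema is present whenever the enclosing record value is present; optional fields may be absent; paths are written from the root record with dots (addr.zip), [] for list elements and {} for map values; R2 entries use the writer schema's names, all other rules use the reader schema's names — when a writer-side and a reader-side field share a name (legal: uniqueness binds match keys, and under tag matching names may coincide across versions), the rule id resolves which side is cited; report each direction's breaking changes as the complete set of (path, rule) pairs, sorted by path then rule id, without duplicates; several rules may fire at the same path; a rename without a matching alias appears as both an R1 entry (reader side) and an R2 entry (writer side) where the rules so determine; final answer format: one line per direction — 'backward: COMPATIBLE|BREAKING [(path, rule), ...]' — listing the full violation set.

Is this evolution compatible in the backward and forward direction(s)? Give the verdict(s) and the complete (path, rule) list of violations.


the writer's type comes first in each Event pair
backward pass over Event, reader schema v2, writer schema v1:
  role: paired with writer role (Role -> Role; writer required)
  audit: paired with writer audit (Audit -> Audit; writer optional)
  blob: paired with writer blob (bytes -> bytes; writer required)
  label: paired with writer label (string -> string; writer optional)
  age: paired with writer age (int32 -> int32; writer required)
  leftover writer field: quantity
  audit.avatar: paired with writer audit.avatar (bytes -> bytes; writer optional)
  audit.rating: paired with writer audit.rating (float64 -> float64; writer required)
  audit.attempts: paired with writer audit.attempts (int64 -> bool; writer optional)
  leftover writer field: audit.signature
  rule R3 violated at audit.attempts
  rule R2 violated at audit.signature
  => backward verdict for Event: BREAKING, 2 violation(s)
forward pass over Event, reader schema v1, writer schema v2:
  role: paired with writer role (Role -> Role; writer required)
  audit: paired with writer audit (Audit -> Audit; writer optional)
  blob: paired with writer blob (bytes -> bytes; writer required)
  quantity: no writer match
  label: paired with writer label (string -> string; writer optional)
  age: paired with writer age (int32 -> int32; writer required)
  audit.avatar: paired with writer audit.avatar (bytes -> bytes; writer optional)
  audit.signature: no writer match
  audit.rating: paired with writer audit.rating (float64 -> float64; writer required)
  audit.attempts: paired with writer audit.attempts (bool -> int64; writer optional)
  rule R3 violated at audit.attempts
  => forward verdict for Event: BREAKING, 1 violation(s)

backward: BREAKING [(audit.attempts, R3), (audit.signature, R2)]; forward: BREAKING [(audit.attempts, R3)]


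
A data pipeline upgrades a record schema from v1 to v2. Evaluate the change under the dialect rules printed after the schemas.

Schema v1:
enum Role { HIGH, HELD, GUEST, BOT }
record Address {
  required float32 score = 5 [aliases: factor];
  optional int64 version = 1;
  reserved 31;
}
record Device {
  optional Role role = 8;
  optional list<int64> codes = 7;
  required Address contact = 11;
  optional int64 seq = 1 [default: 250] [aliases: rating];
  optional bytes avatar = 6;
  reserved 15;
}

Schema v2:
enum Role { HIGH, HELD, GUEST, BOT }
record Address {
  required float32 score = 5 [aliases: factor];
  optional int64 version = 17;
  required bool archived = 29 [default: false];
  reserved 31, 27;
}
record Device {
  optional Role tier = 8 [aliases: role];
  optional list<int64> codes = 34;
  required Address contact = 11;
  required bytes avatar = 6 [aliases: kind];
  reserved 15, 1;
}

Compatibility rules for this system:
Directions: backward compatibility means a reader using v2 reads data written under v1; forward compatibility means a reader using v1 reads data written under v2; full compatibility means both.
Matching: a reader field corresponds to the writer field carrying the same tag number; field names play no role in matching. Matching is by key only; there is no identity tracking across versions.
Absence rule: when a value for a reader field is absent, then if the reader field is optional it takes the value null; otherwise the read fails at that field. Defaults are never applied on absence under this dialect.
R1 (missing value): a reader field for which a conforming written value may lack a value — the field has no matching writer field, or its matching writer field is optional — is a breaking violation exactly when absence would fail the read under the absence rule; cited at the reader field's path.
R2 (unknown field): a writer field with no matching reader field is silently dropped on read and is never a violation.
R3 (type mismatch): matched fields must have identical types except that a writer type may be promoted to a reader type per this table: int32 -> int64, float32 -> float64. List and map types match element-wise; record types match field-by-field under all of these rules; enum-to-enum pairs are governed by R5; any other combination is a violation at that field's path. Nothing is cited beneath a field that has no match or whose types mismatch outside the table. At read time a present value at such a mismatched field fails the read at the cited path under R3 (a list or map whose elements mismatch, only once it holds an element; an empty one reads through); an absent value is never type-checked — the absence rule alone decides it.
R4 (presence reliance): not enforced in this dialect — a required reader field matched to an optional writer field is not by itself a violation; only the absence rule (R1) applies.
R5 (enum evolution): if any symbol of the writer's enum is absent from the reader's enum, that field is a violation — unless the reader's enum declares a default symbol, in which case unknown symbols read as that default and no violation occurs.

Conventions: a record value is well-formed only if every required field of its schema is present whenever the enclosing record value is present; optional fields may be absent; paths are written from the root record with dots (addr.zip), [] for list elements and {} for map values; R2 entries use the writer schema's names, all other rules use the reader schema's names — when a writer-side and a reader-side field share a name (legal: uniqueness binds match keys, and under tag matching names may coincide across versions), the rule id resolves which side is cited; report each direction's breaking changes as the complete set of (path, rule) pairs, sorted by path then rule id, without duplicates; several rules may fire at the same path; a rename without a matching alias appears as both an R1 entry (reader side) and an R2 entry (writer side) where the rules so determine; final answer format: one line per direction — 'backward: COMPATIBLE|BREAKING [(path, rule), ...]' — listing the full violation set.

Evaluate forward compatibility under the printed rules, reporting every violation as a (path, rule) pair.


forward: COMPATIBLE []

in Device below, arrows point writer -> reader
checking forward for Device: reader v1 against writer v2:
  Role -> Role, writer optional: role aligns to tier
  codes: no writer-side match
  Address -> Address, writer required: contact aligns to contact
  seq: no writer-side match
  bytes -> bytes, writer required: avatar aligns to avatar
  codes (writer side), unknown to reader
  float32 -> float32, writer required: contact.score aligns to contact.score
  contact.version: no writer-side match
  contact.version (writer side), unknown to reader
  contact.archived (writer side), unknown to reader
  => no violations; forward on Device: COMPATIBLE
the other Device changes do not affect what is asked:
  field avatar in record Device: optional changed to required -> affects backward compatibility only, which is not asked
  renamed field role to tier in record Device (alias role declared on the renamed field) -> triggers nothing under Device's printed rules — same verdict
  field codes in record Device: tag 7 changed to 34 -> triggers nothing under Device's printed rules — same verdict
  added field archived to record Address: required bool, tag 29, default false (in v2 it sits last) -> affects backward compatibility only, which is not asked
  removed field seq from record Device (its key 1 joins the reserved list) -> triggers nothing under Device's printed rules — same verdict
  field version in record Address: tag 1 changed to 17 -> triggers nothing under Device's printed rules — same verdict


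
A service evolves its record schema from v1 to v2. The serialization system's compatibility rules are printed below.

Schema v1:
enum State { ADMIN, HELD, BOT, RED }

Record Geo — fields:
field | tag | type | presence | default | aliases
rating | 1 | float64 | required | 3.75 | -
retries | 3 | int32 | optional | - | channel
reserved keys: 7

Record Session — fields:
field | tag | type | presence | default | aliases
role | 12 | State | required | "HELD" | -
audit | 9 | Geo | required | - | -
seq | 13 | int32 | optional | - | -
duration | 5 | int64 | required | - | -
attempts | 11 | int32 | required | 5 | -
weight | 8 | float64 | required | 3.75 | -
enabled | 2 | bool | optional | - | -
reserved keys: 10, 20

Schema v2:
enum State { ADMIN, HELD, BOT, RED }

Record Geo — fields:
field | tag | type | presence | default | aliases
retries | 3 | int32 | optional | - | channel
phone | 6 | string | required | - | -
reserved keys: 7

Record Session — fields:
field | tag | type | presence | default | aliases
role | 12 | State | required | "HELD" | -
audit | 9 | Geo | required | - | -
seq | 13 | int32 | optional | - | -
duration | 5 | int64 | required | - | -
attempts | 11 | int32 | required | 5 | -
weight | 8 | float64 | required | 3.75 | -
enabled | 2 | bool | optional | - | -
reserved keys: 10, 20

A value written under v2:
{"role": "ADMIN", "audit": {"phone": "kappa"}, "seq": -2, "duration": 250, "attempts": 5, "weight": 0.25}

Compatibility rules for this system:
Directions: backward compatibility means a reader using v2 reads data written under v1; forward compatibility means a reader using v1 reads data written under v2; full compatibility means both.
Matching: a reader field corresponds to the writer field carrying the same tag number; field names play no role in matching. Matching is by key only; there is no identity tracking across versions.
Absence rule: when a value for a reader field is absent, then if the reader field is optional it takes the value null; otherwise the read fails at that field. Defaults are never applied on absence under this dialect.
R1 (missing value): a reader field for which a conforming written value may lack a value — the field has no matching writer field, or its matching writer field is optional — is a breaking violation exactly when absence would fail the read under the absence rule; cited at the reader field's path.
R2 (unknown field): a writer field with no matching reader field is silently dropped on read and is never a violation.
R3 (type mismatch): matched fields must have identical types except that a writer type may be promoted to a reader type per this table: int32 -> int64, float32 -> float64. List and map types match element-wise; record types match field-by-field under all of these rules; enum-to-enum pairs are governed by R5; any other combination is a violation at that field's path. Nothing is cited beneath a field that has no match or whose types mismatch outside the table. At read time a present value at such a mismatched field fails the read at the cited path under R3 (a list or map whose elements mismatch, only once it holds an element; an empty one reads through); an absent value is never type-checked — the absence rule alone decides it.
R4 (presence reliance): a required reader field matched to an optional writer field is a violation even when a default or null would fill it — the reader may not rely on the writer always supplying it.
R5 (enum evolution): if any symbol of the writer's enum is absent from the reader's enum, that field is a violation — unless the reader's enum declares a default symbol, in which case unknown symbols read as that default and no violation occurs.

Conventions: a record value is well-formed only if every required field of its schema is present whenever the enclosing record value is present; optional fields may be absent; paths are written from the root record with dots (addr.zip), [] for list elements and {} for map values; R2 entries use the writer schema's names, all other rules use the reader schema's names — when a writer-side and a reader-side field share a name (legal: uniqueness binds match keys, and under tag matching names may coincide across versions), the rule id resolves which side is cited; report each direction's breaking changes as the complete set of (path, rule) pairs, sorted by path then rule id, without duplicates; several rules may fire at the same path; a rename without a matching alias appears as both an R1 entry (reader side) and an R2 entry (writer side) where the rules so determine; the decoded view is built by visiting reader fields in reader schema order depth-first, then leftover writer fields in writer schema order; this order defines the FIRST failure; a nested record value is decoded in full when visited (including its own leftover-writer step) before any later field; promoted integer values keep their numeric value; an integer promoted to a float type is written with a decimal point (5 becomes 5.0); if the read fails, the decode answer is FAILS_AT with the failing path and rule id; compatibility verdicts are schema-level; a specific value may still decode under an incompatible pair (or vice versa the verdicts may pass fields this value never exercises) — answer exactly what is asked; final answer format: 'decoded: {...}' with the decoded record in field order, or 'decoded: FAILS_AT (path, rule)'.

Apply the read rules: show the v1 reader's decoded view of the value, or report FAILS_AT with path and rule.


decoded: FAILS_AT (audit.rating, R1)

the writer's type comes first in each Session pair
migrating the Session value to v1:
  role := "ADMIN"
  read fails at audit.rating under R1 (no fill)
  => FAILS_AT (audit.rating, R1)
the other Session changes do not affect what is asked:
  added field phone to record Geo: required string, tag 6 (in v2 it sits last) -> schema-level compatibility only; this Session value's decode is unchanged


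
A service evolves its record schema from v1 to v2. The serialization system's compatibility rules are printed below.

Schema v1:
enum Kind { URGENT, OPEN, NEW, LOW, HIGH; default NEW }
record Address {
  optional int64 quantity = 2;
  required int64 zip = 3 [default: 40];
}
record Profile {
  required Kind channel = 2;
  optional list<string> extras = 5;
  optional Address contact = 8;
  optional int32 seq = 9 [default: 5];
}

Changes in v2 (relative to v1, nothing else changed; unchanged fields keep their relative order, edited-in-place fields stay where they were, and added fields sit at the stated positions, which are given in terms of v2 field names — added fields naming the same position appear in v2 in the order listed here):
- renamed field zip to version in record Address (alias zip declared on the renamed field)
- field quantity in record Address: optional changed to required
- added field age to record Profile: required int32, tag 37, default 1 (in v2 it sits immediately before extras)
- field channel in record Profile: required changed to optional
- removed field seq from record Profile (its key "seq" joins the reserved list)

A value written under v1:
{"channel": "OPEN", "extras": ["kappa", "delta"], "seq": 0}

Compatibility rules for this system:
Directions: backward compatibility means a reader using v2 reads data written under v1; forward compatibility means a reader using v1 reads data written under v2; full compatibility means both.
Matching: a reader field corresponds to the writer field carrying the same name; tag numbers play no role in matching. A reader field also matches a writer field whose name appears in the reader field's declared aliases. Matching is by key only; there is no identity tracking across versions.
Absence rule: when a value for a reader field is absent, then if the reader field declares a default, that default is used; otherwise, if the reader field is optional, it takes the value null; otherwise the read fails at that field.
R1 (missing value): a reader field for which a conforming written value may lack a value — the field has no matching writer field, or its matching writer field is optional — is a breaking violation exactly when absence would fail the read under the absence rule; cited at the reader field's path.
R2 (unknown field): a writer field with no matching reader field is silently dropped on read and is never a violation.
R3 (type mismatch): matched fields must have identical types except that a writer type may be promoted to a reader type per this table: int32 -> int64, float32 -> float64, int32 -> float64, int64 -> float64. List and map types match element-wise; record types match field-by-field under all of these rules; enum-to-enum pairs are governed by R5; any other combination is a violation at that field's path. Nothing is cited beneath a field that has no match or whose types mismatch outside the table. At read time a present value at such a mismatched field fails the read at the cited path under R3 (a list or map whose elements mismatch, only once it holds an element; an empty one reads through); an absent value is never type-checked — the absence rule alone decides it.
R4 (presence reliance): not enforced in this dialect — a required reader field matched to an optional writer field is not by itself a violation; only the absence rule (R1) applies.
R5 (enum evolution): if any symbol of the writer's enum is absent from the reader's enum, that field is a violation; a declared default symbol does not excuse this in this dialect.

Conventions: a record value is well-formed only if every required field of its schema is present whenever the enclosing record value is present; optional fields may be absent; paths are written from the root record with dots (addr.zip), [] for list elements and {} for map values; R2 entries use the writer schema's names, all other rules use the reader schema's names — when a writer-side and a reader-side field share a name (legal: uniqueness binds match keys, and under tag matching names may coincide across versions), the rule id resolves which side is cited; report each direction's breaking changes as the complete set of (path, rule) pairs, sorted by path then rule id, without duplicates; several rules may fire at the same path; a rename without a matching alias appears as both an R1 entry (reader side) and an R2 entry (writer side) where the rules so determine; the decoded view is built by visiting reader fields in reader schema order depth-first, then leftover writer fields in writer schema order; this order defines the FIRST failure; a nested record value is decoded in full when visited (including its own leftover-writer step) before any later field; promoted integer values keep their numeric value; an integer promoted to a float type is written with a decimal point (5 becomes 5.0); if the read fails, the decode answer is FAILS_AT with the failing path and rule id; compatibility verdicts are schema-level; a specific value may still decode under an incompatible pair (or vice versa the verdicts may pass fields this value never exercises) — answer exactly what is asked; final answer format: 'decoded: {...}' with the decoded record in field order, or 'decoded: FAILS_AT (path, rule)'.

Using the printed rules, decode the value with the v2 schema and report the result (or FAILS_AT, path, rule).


decoded: {"channel": "OPEN", "age": 1, "extras": ["kappa", "delta"], "contact": null}

each type pair in Profile: writer, then reader
decoding the Profile value with the v2 reader:
  channel := "OPEN"
  age := 1 (absent -> default)
  extras := ["kappa", "delta"]
  contact := null (absent, optional -> null)
  writer seq: unknown -> dropped
  => decoded: {"channel": "OPEN", "age": 1, "extras": ["kappa", "delta"], "contact": null}
checking off the Profile differences that do not matter here:
  renamed field zip to version in record Address (alias zip declared on the renamed field) -> no rule fires on it and the decoded Profile view is identical with or without it
  field quantity in record Address: optional changed to required -> matters for Profile compatibility verdicts, not for this value's decode
  field channel in record Profile: required changed to optional -> matters for Profile compatibility verdicts, not for this value's decode


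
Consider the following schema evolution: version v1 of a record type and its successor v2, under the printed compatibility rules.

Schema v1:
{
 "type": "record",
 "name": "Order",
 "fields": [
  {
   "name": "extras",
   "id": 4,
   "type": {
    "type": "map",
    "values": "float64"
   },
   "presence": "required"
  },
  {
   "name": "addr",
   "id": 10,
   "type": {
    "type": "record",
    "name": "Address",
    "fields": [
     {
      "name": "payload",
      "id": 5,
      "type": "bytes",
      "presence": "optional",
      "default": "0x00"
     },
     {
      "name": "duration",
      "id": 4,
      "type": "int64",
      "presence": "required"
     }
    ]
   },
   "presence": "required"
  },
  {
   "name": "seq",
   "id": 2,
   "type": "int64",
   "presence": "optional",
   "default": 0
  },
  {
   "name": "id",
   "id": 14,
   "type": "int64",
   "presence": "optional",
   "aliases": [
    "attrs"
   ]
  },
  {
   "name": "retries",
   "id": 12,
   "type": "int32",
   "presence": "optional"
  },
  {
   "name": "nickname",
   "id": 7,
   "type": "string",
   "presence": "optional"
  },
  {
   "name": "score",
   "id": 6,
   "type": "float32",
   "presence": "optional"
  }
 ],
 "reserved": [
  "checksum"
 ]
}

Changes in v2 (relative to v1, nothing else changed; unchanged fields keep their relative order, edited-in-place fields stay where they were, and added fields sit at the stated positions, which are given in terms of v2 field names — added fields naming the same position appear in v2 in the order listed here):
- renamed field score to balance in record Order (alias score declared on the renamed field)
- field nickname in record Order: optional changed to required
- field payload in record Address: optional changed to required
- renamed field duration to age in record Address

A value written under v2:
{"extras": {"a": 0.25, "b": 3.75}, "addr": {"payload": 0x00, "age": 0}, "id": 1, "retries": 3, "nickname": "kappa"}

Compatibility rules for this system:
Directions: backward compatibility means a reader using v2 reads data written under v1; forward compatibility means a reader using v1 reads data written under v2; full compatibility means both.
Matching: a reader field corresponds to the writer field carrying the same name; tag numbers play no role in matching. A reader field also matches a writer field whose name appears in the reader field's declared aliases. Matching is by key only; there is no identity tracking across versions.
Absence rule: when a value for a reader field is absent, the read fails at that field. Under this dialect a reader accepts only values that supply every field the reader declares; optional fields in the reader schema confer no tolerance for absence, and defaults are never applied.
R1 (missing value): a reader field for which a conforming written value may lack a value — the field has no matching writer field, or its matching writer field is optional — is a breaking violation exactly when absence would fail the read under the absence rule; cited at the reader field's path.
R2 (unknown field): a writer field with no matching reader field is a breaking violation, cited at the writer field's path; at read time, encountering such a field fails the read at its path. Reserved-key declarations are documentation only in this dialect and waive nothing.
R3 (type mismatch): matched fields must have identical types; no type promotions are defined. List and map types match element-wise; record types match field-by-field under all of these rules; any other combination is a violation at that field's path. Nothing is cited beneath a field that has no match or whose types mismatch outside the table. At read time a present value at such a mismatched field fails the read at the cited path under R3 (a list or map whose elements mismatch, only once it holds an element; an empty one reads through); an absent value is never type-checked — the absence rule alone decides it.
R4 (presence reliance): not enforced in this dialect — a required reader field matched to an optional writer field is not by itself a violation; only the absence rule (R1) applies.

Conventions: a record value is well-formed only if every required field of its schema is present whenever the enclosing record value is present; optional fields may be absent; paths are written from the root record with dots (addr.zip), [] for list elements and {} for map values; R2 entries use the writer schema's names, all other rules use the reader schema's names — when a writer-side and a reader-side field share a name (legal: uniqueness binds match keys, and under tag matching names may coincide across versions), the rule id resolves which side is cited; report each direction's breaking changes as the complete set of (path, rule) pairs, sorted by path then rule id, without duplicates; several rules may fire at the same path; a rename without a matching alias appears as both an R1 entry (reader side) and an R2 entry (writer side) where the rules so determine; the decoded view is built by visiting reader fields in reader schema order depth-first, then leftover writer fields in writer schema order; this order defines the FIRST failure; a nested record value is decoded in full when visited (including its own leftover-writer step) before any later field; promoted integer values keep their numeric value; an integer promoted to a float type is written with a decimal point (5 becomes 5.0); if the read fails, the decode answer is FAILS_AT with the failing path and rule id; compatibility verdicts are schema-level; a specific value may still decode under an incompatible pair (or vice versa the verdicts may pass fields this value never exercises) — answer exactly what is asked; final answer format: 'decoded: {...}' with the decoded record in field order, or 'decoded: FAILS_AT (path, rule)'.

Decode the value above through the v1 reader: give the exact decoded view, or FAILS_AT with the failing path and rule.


each type pair in Order: writer, then reader
decode (reader v1):
  extras := {"a": 0.25, "b": 3.75}
  addr.payload := 0x00
  read fails at addr.duration under R1 (no fill)
  => FAILS_AT (addr.duration, R1)
the other Order changes do not affect what is asked:
  renamed field score to balance in record Order (alias score declared on the renamed field) -> affects the rule determinations only; this particular Order value decodes identically
  field nickname in record Order: optional changed to required -> affects the rule determinations only; this particular Order value decodes identically
  field payload in record Address: optional changed to required -> affects the rule determinations only; this particular Order value decodes identically

decoded: FAILS_AT (addr.duration, R1)
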